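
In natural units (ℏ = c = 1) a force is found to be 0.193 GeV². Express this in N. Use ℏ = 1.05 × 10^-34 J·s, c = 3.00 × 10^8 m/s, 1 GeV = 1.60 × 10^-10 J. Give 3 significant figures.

Force is [E]/[L] = [E]²/(ℏc); restore (ℏc)⁻¹.
1 GeV² → 1/(ℏc) × (1 GeV in J)² = 8.13 × 10^5 N.
Result: 0.193 × 8.13 × 10^5 = 1.57 × 10^5 N.

1.57 × 10^5 N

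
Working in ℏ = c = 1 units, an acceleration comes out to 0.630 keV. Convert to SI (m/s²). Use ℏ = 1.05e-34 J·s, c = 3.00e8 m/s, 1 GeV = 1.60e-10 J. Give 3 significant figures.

2.88e26 m/s²

Acceleration is [L]/[T]² = c·[E]/ℏ.
1 GeV → c/ℏ × (1 GeV in J) = 4.57e32 m/s².
Convert the energy scale: 0.630 keV = 6.30e-7 GeV.
Result: 6.30e-7 × 4.57e32 = 2.88e26 m/s².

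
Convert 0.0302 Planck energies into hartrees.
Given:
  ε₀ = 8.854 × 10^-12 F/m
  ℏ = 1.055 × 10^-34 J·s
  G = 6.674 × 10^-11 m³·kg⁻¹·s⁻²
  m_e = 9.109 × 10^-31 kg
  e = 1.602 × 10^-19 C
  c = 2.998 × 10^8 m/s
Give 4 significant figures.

Planck energy: E_P = √(ℏc⁵/G) = 1.957 × 10^9 J
hartree: E_h = m_e e⁴/(4πε₀ℏ)² = 4.354 × 10^-18 J
0.0302 × 1.957 × 10^9 / 4.354 × 10^-18 = 1.357 × 10^25

1.357 × 10^25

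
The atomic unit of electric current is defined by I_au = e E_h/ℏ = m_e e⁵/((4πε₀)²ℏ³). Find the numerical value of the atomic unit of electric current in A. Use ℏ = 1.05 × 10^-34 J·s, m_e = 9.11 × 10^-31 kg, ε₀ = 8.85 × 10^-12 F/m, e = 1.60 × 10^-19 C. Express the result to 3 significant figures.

6.67 × 10^-3 A

I_au = e E_h/ℏ = m_e e⁵/((4πε₀)²ℏ³)
E_h = 4.38 × 10^-18 J
e·E_h/ℏ = 6.67 × 10^-3 A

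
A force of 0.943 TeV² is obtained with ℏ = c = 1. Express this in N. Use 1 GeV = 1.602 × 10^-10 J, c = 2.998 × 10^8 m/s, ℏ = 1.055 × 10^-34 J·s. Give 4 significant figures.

Force is [E]/[L] = [E]²/(ℏc); restore (ℏc)⁻¹.
1 GeV² → 1/(ℏc) × (1 GeV in J)² = 8.114 × 10^5 N.
Convert the energy scale: 0.943 TeV² = 9.43 × 10^5 GeV².
Result: 9.43 × 10^5 × 8.114 × 10^5 = 7.652 × 10^11 N.

7.652 × 10^11 N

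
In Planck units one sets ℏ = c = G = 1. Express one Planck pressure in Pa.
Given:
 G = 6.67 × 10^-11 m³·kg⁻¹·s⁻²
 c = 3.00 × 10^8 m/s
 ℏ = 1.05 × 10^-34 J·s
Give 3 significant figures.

4.68 × 10^113 Pa

p_P = c⁷/(ℏG²)
  = 2.19 × 10^59 / 4.67 × 10^-55
  = 4.68 × 10^113 Pa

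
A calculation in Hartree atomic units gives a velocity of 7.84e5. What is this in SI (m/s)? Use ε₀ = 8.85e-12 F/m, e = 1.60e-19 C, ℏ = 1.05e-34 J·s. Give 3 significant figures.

One atomic unit of velocity: v_au = e²/(4πε₀ℏ) = 2.19e6 m/s.
7.84e5 × 2.19e6 m/s = 1.72e12 m/s

1.72e12 m/s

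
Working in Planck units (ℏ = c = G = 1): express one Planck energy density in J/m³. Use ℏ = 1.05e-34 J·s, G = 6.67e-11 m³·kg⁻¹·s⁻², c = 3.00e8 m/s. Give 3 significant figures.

4.68e113 J/m³

Dimensional analysis gives u_P = c⁷/(ℏG²).
  = 2.19e59 / 4.67e-55
  = 4.68e113 J/m³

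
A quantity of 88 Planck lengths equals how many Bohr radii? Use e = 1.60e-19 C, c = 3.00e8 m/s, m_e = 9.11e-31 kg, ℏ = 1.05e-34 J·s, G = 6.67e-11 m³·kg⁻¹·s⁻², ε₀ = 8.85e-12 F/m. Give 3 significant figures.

2.70e-23

Planck length: ℓ_P = √(ℏG/c³) = 1.61e-35 m
Bohr radius: a₀ = 4πε₀ℏ²/(m_e e²) = 5.26e-11 m
88 × 1.61e-35 / 5.26e-11 = 2.70e-23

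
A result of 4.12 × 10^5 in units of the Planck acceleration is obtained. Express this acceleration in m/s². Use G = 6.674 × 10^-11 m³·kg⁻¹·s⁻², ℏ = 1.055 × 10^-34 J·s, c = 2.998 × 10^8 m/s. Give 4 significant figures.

2.291 × 10^57 m/s²

One Planck acceleration: a_P = √(c⁷/(ℏG)) = 5.560 × 10^51 m/s².
4.12 × 10^5 × 5.560 × 10^51 m/s² = 2.291 × 10^57 m/s²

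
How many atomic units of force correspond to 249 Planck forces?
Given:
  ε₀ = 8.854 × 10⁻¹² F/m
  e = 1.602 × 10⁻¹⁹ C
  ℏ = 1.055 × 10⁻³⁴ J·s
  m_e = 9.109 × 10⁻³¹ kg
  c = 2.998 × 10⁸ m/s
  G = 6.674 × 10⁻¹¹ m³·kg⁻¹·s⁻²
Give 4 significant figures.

3.667 × 10⁵³

Planck force: F_P = c⁴/G = 1.210 × 10⁴⁴ N
atomic unit of force: F_au = E_h/a₀ = m_e²e⁶/((4πε₀)³ℏ⁴) = 8.220 × 10⁻⁸ N
249 × 1.210 × 10⁴⁴ / 8.220 × 10⁻⁸ = 3.667 × 10⁵³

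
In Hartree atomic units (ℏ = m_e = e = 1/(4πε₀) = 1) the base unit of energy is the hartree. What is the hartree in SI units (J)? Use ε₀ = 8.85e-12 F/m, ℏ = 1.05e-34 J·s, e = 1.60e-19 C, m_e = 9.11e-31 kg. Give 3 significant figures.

E_h = m_e e⁴/(4πε₀ℏ)²
  = 5.97e-106 / 1.36e-88
  = 4.38e-18 J

4.38e-18 J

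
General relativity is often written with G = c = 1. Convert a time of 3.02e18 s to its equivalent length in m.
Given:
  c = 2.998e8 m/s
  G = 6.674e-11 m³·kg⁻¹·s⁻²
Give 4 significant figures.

Time → length via c.
3.02e18 s × (c) = 9.054e26 m

9.054e26 m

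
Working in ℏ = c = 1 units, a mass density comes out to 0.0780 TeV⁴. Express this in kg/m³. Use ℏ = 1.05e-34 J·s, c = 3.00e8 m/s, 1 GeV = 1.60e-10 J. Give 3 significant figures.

1.82e31 kg/m³

Mass density is [E]/(c²[L]³) = [E]⁴/(ℏ³c⁵).
1 GeV⁴ → 1/(ℏ³c⁵) × (1 GeV in J)⁴ = 2.33e20 kg/m³.
Convert the energy scale: 0.0780 TeV⁴ = 7.80e10 GeV⁴.
Result: 7.80e10 × 2.33e20 = 1.82e31 kg/m³.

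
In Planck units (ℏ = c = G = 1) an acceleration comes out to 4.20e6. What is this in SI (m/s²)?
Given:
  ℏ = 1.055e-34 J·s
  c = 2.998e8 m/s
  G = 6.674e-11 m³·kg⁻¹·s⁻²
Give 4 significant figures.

2.335e58 m/s²

One Planck acceleration: a_P = √(c⁷/(ℏG)) = 5.560e51 m/s².
4.20e6 × 5.560e51 m/s² = 2.335e58 m/s²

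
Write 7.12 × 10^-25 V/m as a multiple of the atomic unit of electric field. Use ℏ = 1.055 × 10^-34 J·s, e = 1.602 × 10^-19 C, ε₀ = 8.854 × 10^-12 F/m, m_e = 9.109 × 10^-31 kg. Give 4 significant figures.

1.388 × 10^-36

atomic unit of electric field: E_au = E_h/(e a₀) = m_e²e⁵/((4πε₀)³ℏ⁴) = 5.131 × 10^11 V/m.
7.12 × 10^-25 / 5.131 × 10^11 = 1.388 × 10^-36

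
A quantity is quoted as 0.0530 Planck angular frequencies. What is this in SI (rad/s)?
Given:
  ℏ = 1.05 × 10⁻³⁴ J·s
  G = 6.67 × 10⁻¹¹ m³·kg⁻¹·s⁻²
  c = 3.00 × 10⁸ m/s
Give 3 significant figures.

9.87 × 10⁴¹ rad/s

One Planck angular frequency: ω_P = √(c⁵/(ℏG)) = 1.86 × 10⁴³ rad/s.
0.0530 × 1.86 × 10⁴³ rad/s = 9.87 × 10⁴¹ rad/s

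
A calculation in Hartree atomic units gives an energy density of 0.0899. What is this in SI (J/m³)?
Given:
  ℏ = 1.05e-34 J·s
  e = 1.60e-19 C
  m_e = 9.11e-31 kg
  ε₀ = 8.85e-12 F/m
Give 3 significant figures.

2.71e12 J/m³

One atomic unit of energy density: u_au = E_h/a₀³ = m_e⁴e¹⁰/((4πε₀)⁵ℏ⁸) = 3.01e13 J/m³.
0.0899 × 3.01e13 J/m³ = 2.71e12 J/m³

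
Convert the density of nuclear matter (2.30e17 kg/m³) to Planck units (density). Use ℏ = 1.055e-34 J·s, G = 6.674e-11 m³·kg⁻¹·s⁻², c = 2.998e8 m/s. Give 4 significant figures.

4.463e-80

Planck density: ρ_P = c⁵/(ℏG²) = 5.154e96 kg/m³.
2.30e17 / 5.154e96 = 4.463e-80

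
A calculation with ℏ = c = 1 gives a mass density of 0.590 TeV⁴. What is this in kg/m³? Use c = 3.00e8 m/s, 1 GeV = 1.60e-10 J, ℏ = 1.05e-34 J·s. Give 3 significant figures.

Mass density is [E]/(c²[L]³) = [E]⁴/(ℏ³c⁵).
1 GeV⁴ → 1/(ℏ³c⁵) × (1 GeV in J)⁴ = 2.33e20 kg/m³.
Convert the energy scale: 0.590 TeV⁴ = 5.90e11 GeV⁴.
Result: 5.90e11 × 2.33e20 = 1.37e32 kg/m³.

1.37e32 kg/m³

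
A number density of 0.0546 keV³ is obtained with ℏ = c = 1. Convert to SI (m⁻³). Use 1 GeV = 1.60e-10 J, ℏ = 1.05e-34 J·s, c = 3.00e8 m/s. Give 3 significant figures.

Number density is [L]⁻³ = [E]³/(ℏc)³.
1 GeV³ → 1/(ℏc)³ × (1 GeV in J)³ = 1.31e47 m⁻³.
Convert the energy scale: 0.0546 keV³ = 5.46e-20 GeV³.
Result: 5.46e-20 × 1.31e47 = 7.16e27 m⁻³.

7.16e27 m⁻³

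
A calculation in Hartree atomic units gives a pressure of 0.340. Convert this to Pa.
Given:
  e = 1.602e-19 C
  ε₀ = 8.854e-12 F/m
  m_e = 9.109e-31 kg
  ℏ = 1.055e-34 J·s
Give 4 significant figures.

One atomic unit of pressure: P_au = E_h/a₀³ = m_e⁴e¹⁰/((4πε₀)⁵ℏ⁸) = 2.929e13 Pa.
0.340 × 2.929e13 Pa = 9.959e12 Pa

9.959e12 Pa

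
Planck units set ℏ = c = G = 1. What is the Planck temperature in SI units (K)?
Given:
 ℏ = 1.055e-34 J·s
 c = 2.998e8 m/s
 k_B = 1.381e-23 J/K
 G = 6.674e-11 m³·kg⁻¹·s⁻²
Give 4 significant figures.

From ℏ = c = G = 1 the temperature scale is T_P = √(ℏc⁵/G) / k_B.
  = √(3.828e18) × 7.241e22
  = 1.417e32 K

1.417e32 K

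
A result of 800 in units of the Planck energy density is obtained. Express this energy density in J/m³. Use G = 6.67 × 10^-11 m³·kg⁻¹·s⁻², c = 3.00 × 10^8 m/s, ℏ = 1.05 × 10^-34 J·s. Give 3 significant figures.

One Planck energy density: u_P = c⁷/(ℏG²) = 4.68 × 10^113 J/m³.
800 × 4.68 × 10^113 J/m³ = 3.75 × 10^116 J/m³

3.75 × 10^116 J/m³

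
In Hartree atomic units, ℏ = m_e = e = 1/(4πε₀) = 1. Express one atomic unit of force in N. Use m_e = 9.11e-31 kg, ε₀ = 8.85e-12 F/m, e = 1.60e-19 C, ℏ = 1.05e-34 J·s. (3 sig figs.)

8.33e-8 N

The unique combination of the constants set to 1 with dimensions of force is F_au = E_h/a₀ = m_e²e⁶/((4πε₀)³ℏ⁴).
E_h = 4.38e-18 J
a₀ = 5.26e-11 m
E_h/a₀ = 8.33e-8 N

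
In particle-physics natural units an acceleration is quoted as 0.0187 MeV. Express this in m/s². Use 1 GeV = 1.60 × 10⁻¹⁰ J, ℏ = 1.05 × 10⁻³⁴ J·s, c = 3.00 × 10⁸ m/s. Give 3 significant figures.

8.55 × 10²⁷ m/s²

Acceleration is [L]/[T]² = c·[E]/ℏ.
1 GeV → c/ℏ × (1 GeV in J) = 4.57 × 10³² m/s².
Convert the energy scale: 0.0187 MeV = 1.87 × 10⁻⁵ GeV.
Result: 1.87 × 10⁻⁵ × 4.57 × 10³² = 8.55 × 10²⁷ m/s².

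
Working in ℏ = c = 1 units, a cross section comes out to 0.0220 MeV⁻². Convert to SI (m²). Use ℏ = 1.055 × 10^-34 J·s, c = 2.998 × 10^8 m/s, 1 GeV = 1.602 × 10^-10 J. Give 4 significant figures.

8.576 × 10^-28 m²

Area is [L]² = [E]⁻²·(ℏc)²; restore (ℏc)².
1 GeV⁻² → (ℏc)² × (1 GeV in J)⁻² = 3.898 × 10^-32 m².
Convert the energy scale: 0.0220 MeV⁻² = 2.20 × 10^4 GeV⁻².
Result: 2.20 × 10^4 × 3.898 × 10^-32 = 8.576 × 10^-28 m².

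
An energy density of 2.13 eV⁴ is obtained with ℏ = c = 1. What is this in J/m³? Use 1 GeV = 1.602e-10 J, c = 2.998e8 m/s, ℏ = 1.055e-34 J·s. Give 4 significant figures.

[E]/[L]³ = [E]⁴/(ℏc)³; restore (ℏc)⁻³.
1 GeV⁴ → 1/(ℏc)³ × (1 GeV in J)⁴ = 2.082e37 J/m³.
Convert the energy scale: 2.13 eV⁴ = 2.13e-36 GeV⁴.
Result: 2.13e-36 × 2.082e37 = 44.34 J/m³.

44.34 J/m³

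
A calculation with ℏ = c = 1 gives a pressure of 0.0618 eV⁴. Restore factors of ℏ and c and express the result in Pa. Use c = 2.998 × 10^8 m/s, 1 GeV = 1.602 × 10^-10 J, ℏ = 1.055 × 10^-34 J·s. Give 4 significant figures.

Pressure is [E]/[L]³ = [E]⁴/(ℏc)³.
1 GeV⁴ → 1/(ℏc)³ × (1 GeV in J)⁴ = 2.082 × 10^37 Pa.
Convert the energy scale: 0.0618 eV⁴ = 6.18 × 10^-38 GeV⁴.
Result: 6.18 × 10^-38 × 2.082 × 10^37 = 1.286 Pa.

1.286 Pa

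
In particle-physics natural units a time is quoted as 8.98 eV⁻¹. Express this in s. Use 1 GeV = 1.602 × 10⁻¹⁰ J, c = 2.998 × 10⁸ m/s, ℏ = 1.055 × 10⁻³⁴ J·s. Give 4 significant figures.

5.914 × 10⁻¹⁵ s

A time is [E]⁻¹ in ℏ=c=1; restore one factor of ℏ.
1 GeV⁻¹ → ℏ × (1 GeV in J)⁻¹ = 6.586 × 10⁻²⁵ s.
Convert the energy scale: 8.98 eV⁻¹ = 8.98 × 10⁹ GeV⁻¹.
Result: 8.98 × 10⁹ × 6.586 × 10⁻²⁵ = 5.914 × 10⁻¹⁵ s.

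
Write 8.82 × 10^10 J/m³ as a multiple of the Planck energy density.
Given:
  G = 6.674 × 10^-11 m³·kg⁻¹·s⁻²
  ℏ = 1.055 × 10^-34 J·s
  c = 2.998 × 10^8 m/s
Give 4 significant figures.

Planck energy density: u_P = c⁷/(ℏG²) = 4.632 × 10^113 J/m³.
8.82 × 10^10 / 4.632 × 10^113 = 1.904 × 10^-103

1.904 × 10^-103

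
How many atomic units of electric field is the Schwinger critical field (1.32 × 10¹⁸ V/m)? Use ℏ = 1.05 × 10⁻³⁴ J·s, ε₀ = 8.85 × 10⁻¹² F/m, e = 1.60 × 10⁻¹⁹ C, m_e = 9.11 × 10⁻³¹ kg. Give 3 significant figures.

2.54 × 10⁶

atomic unit of electric field: E_au = E_h/(e a₀) = m_e²e⁵/((4πε₀)³ℏ⁴) = 5.20 × 10¹¹ V/m.
1.32 × 10¹⁸ / 5.20 × 10¹¹ = 2.54 × 10⁶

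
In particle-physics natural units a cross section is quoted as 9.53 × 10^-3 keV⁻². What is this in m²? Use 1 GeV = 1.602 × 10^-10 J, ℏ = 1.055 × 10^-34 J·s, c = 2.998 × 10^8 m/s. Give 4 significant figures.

Area is [L]² = [E]⁻²·(ℏc)²; restore (ℏc)².
1 GeV⁻² → (ℏc)² × (1 GeV in J)⁻² = 3.898 × 10^-32 m².
Convert the energy scale: 9.53 × 10^-3 keV⁻² = 9.53 × 10^9 GeV⁻².
Result: 9.53 × 10^9 × 3.898 × 10^-32 = 3.715 × 10^-22 m².

3.715 × 10^-22 m²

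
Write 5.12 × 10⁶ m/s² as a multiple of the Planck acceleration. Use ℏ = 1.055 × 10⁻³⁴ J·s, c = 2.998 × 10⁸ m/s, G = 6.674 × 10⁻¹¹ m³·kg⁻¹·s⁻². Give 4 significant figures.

9.208 × 10⁻⁴⁶

Planck acceleration: a_P = √(c⁷/(ℏG)) = 5.560 × 10⁵¹ m/s².
5.12 × 10⁶ / 5.560 × 10⁵¹ = 9.208 × 10⁻⁴⁶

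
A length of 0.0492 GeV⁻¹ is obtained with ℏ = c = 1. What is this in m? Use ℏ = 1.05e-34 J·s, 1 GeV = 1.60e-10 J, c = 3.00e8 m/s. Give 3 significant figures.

9.69e-18 m

A length is [E]⁻¹ in ℏ=c=1; restore one factor of ℏc.
1 GeV⁻¹ → ℏc × (1 GeV in J)⁻¹ = 1.97e-16 m.
Result: 0.0492 × 1.97e-16 = 9.69e-18 m.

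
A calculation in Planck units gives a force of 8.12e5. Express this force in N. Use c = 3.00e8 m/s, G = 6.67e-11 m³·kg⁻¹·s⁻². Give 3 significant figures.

One Planck force: F_P = c⁴/G = 1.21e44 N.
8.12e5 × 1.21e44 N = 9.86e49 N

9.86e49 N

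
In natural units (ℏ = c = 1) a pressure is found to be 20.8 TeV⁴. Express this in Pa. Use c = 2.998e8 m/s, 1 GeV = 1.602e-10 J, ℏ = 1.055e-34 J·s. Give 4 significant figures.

4.330e50 Pa

Pressure is [E]/[L]³ = [E]⁴/(ℏc)³.
1 GeV⁴ → 1/(ℏc)³ × (1 GeV in J)⁴ = 2.082e37 Pa.
Convert the energy scale: 20.8 TeV⁴ = 2.08e13 GeV⁴.
Result: 2.08e13 × 2.082e37 = 4.330e50 Pa.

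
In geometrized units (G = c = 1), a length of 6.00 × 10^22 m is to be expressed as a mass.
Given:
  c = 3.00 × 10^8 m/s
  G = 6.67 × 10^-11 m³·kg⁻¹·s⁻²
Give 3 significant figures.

Length → mass via c²/G.
6.00 × 10^22 m × (c²/G) = 8.10 × 10^49 kg

8.10 × 10^49 kg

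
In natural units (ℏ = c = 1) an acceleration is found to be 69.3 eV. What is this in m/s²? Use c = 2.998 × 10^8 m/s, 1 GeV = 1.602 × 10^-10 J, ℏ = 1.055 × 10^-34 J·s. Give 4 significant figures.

3.155 × 10^25 m/s²

Acceleration is [L]/[T]² = c·[E]/ℏ.
1 GeV → c/ℏ × (1 GeV in J) = 4.552 × 10^32 m/s².
Convert the energy scale: 69.3 eV = 6.93 × 10^-8 GeV.
Result: 6.93 × 10^-8 × 4.552 × 10^32 = 3.155 × 10^25 m/s².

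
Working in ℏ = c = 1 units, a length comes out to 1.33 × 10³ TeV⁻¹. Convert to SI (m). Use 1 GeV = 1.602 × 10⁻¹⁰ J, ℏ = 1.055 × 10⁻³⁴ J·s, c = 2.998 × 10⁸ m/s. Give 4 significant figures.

2.626 × 10⁻¹⁶ m

A length is [E]⁻¹ in ℏ=c=1; restore one factor of ℏc.
1 GeV⁻¹ → ℏc × (1 GeV in J)⁻¹ = 1.974 × 10⁻¹⁶ m.
Convert the energy scale: 1.33 × 10³ TeV⁻¹ = 1.33 GeV⁻¹.
Result: 1.33 × 1.974 × 10⁻¹⁶ = 2.626 × 10⁻¹⁶ m.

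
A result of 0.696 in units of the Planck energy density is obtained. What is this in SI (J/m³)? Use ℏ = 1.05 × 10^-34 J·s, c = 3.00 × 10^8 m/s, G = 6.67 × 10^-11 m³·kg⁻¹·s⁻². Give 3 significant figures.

3.26 × 10^113 J/m³

One Planck energy density: u_P = c⁷/(ℏG²) = 4.68 × 10^113 J/m³.
0.696 × 4.68 × 10^113 J/m³ = 3.26 × 10^113 J/m³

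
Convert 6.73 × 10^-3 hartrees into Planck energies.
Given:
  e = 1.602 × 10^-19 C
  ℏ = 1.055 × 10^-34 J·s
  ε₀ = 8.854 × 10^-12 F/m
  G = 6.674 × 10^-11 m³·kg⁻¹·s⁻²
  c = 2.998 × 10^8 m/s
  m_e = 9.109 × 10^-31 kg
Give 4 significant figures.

1.498 × 10^-29

hartree: E_h = m_e e⁴/(4πε₀ℏ)² = 4.354 × 10^-18 J
Planck energy: E_P = √(ℏc⁵/G) = 1.957 × 10^9 J
6.73 × 10^-3 × 4.354 × 10^-18 / 1.957 × 10^9 = 1.498 × 10^-29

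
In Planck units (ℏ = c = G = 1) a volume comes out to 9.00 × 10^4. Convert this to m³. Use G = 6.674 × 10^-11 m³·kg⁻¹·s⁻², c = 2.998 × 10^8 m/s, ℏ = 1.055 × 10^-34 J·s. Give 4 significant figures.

3.802 × 10^-100 m³

One Planck volume: V_P = (ℏG/c³)^(3/2) = 4.224 × 10^-105 m³.
9.00 × 10^4 × 4.224 × 10^-105 m³ = 3.802 × 10^-100 m³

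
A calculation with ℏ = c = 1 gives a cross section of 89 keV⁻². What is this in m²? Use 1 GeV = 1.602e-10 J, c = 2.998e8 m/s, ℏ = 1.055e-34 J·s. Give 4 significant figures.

3.469e-18 m²

Area is [L]² = [E]⁻²·(ℏc)²; restore (ℏc)².
1 GeV⁻² → (ℏc)² × (1 GeV in J)⁻² = 3.898e-32 m².
Convert the energy scale: 89 keV⁻² = 8.90e13 GeV⁻².
Result: 8.90e13 × 3.898e-32 = 3.469e-18 m².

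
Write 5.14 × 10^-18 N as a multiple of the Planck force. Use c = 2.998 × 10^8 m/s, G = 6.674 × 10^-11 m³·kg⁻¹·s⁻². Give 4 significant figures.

4.246 × 10^-62

Planck force: F_P = c⁴/G = 1.210 × 10^44 N.
5.14 × 10^-18 / 1.210 × 10^44 = 4.246 × 10^-62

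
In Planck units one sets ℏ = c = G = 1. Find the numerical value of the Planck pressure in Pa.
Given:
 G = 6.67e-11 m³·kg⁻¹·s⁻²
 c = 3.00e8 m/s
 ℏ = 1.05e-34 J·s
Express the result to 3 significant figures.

p_P = c⁷/(ℏG²)
  = 2.19e59 / 4.67e-55
  = 4.68e113 Pa

4.68e113 Pa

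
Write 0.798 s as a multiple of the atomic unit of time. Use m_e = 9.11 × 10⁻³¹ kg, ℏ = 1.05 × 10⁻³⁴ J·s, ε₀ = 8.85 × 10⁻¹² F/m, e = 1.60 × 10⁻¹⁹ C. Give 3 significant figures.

3.33 × 10¹⁶

atomic unit of time: τ_au = (4πε₀)²ℏ³/(m_e e⁴) = 2.40 × 10⁻¹⁷ s.
0.798 / 2.40 × 10⁻¹⁷ = 3.33 × 10¹⁶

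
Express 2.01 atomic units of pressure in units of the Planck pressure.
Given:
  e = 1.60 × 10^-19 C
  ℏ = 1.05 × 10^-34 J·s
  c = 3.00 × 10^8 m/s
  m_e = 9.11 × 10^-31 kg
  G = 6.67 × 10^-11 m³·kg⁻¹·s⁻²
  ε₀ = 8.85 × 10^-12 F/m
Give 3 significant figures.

atomic unit of pressure: P_au = E_h/a₀³ = m_e⁴e¹⁰/((4πε₀)⁵ℏ⁸) = 3.01 × 10^13 Pa
Planck pressure: p_P = c⁷/(ℏG²) = 4.68 × 10^113 Pa
2.01 × 3.01 × 10^13 / 4.68 × 10^113 = 1.29 × 10^-100

1.29 × 10^-100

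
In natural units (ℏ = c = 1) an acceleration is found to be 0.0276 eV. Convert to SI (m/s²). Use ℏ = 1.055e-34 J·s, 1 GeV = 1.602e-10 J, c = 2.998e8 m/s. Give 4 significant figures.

1.256e22 m/s²

Acceleration is [L]/[T]² = c·[E]/ℏ.
1 GeV → c/ℏ × (1 GeV in J) = 4.552e32 m/s².
Convert the energy scale: 0.0276 eV = 2.76e-11 GeV.
Result: 2.76e-11 × 4.552e32 = 1.256e22 m/s².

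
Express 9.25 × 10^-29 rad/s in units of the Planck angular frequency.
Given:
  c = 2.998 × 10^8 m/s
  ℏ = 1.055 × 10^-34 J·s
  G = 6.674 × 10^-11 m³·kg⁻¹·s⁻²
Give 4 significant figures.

Planck angular frequency: ω_P = √(c⁵/(ℏG)) = 1.855 × 10^43 rad/s.
9.25 × 10^-29 / 1.855 × 10^43 = 4.987 × 10^-72

4.987 × 10^-72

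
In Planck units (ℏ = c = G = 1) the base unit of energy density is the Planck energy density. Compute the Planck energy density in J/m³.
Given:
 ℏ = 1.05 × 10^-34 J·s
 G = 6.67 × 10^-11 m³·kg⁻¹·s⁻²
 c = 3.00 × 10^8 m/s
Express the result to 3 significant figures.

4.68 × 10^113 J/m³

u_P = c⁷/(ℏG²)
  = 2.19 × 10^59 / 4.67 × 10^-55
  = 4.68 × 10^113 J/m³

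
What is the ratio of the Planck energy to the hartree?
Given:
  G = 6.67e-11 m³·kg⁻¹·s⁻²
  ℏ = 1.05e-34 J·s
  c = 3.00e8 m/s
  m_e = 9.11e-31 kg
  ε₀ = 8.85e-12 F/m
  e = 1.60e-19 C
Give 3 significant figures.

Planck energy: E_P = √(ℏc⁵/G) = 1.96e9 J
hartree: E_h = m_e e⁴/(4πε₀ℏ)² = 4.38e-18 J
ratio = 1.96e9 / 4.38e-18 = 4.47e26

4.47e26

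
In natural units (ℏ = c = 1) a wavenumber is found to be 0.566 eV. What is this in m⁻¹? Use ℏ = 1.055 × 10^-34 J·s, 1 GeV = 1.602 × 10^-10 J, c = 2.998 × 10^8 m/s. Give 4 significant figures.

Inverse length is [E]/(ℏc).
1 GeV → 1/(ℏc) × (1 GeV in J) = 5.065 × 10^15 m⁻¹.
Convert the energy scale: 0.566 eV = 5.66 × 10^-10 GeV.
Result: 5.66 × 10^-10 × 5.065 × 10^15 = 2.867 × 10^6 m⁻¹.

2.867 × 10^6 m⁻¹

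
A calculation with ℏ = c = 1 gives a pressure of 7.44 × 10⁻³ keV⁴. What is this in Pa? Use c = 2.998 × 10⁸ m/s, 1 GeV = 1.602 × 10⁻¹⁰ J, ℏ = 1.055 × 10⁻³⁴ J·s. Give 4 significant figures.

1.549 × 10¹¹ Pa

Pressure is [E]/[L]³ = [E]⁴/(ℏc)³.
1 GeV⁴ → 1/(ℏc)³ × (1 GeV in J)⁴ = 2.082 × 10³⁷ Pa.
Convert the energy scale: 7.44 × 10⁻³ keV⁴ = 7.44 × 10⁻²⁷ GeV⁴.
Result: 7.44 × 10⁻²⁷ × 2.082 × 10³⁷ = 1.549 × 10¹¹ Pa.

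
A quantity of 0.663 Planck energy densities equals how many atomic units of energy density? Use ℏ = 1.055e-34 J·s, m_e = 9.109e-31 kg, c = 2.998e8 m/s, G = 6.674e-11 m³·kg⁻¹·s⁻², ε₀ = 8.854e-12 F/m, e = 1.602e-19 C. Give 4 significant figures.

1.049e100

Planck energy density: u_P = c⁷/(ℏG²) = 4.632e113 J/m³
atomic unit of energy density: u_au = E_h/a₀³ = m_e⁴e¹⁰/((4πε₀)⁵ℏ⁸) = 2.929e13 J/m³
0.663 × 4.632e113 / 2.929e13 = 1.049e100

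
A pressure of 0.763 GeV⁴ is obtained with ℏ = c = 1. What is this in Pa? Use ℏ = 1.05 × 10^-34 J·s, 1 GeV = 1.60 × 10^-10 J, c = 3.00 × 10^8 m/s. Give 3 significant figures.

1.60 × 10^37 Pa

Pressure is [E]/[L]³ = [E]⁴/(ℏc)³.
1 GeV⁴ → 1/(ℏc)³ × (1 GeV in J)⁴ = 2.10 × 10^37 Pa.
Result: 0.763 × 2.10 × 10^37 = 1.60 × 10^37 Pa.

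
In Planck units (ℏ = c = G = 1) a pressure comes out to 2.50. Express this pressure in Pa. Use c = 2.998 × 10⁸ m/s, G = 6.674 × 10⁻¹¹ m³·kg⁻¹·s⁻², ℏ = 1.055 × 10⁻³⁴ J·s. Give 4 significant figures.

One Planck pressure: p_P = c⁷/(ℏG²) = 4.632 × 10¹¹³ Pa.
2.50 × 4.632 × 10¹¹³ Pa = 1.158 × 10¹¹⁴ Pa

1.158 × 10¹¹⁴ Pa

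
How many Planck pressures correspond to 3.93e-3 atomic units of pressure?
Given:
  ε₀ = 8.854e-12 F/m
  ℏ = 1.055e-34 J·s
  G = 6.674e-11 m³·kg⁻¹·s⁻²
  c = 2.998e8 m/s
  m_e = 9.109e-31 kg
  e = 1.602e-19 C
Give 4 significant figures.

atomic unit of pressure: P_au = E_h/a₀³ = m_e⁴e¹⁰/((4πε₀)⁵ℏ⁸) = 2.929e13 Pa
Planck pressure: p_P = c⁷/(ℏG²) = 4.632e113 Pa
3.93e-3 × 2.929e13 / 4.632e113 = 2.485e-103

2.485e-103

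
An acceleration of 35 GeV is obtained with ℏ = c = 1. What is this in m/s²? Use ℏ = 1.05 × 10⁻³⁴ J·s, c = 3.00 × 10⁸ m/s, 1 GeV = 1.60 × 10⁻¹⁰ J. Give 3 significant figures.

1.60 × 10³⁴ m/s²

Acceleration is [L]/[T]² = c·[E]/ℏ.
1 GeV → c/ℏ × (1 GeV in J) = 4.57 × 10³² m/s².
Result: 35 × 4.57 × 10³² = 1.60 × 10³⁴ m/s².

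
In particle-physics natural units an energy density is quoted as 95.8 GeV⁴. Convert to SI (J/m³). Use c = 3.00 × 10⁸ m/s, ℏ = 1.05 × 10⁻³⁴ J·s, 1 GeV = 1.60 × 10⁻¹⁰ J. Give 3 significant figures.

2.01 × 10³⁹ J/m³

[E]/[L]³ = [E]⁴/(ℏc)³; restore (ℏc)⁻³.
1 GeV⁴ → 1/(ℏc)³ × (1 GeV in J)⁴ = 2.10 × 10³⁷ J/m³.
Result: 95.8 × 2.10 × 10³⁷ = 2.01 × 10³⁹ J/m³.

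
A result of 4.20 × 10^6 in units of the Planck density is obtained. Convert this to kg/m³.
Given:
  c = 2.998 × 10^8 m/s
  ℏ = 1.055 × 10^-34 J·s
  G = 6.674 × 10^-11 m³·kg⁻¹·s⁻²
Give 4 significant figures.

2.165 × 10^103 kg/m³

One Planck density: ρ_P = c⁵/(ℏG²) = 5.154 × 10^96 kg/m³.
4.20 × 10^6 × 5.154 × 10^96 kg/m³ = 2.165 × 10^103 kg/m³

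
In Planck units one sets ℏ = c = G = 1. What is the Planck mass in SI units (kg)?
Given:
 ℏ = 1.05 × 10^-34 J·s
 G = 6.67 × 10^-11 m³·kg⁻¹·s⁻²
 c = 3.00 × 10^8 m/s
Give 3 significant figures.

2.17 × 10^-8 kg

m_P = √(ℏc/G)
  = √(4.72 × 10^-16)
  = 2.17 × 10^-8 kg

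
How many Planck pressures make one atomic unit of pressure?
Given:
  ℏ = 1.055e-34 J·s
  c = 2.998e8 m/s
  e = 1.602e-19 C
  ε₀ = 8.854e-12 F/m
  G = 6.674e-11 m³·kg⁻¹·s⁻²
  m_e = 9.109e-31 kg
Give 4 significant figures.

atomic unit of pressure: P_au = E_h/a₀³ = m_e⁴e¹⁰/((4πε₀)⁵ℏ⁸) = 2.929e13 Pa
Planck pressure: p_P = c⁷/(ℏG²) = 4.632e113 Pa
ratio = 2.929e13 / 4.632e113 = 6.323e-101

6.323e-101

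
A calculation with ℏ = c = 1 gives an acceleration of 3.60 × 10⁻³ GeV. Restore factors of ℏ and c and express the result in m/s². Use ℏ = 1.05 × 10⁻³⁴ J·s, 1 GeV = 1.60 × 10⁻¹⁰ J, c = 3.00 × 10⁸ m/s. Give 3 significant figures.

Acceleration is [L]/[T]² = c·[E]/ℏ.
1 GeV → c/ℏ × (1 GeV in J) = 4.57 × 10³² m/s².
Result: 3.60 × 10⁻³ × 4.57 × 10³² = 1.65 × 10³⁰ m/s².

1.65 × 10³⁰ m/s²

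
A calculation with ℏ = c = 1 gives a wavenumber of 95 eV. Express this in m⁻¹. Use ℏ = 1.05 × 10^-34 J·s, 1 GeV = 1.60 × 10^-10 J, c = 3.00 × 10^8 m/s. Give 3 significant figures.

Inverse length is [E]/(ℏc).
1 GeV → 1/(ℏc) × (1 GeV in J) = 5.08 × 10^15 m⁻¹.
Convert the energy scale: 95 eV = 9.50 × 10^-8 GeV.
Result: 9.50 × 10^-8 × 5.08 × 10^15 = 4.83 × 10^8 m⁻¹.

4.83 × 10^8 m⁻¹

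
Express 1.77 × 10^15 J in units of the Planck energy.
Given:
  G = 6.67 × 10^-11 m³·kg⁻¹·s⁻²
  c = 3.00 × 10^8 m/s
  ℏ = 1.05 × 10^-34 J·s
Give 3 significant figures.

Planck energy: E_P = √(ℏc⁵/G) = 1.96 × 10^9 J.
1.77 × 10^15 / 1.96 × 10^9 = 9.05 × 10^5

9.05 × 10^5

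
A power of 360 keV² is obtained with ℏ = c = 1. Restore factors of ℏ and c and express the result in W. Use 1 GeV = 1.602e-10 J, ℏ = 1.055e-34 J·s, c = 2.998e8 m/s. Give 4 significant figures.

Power is [E]/[T] = [E]²/ℏ.
1 GeV² → 1/ℏ × (1 GeV in J)² = 2.433e14 W.
Convert the energy scale: 360 keV² = 3.60e-10 GeV².
Result: 3.60e-10 × 2.433e14 = 8.757e4 W.

8.757e4 W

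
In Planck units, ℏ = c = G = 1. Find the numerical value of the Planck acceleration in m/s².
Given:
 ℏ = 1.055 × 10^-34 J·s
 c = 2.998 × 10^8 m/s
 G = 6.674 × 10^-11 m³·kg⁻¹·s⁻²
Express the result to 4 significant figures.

Dimensional analysis gives a_P = √(c⁷/(ℏG)).
  = √(3.092 × 10^103)
  = 5.560 × 10^51 m/s²

5.560 × 10^51 m/s²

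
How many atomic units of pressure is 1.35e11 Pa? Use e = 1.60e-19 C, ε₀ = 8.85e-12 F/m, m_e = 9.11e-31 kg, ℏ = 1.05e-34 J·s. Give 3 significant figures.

4.48e-3

atomic unit of pressure: P_au = E_h/a₀³ = m_e⁴e¹⁰/((4πε₀)⁵ℏ⁸) = 3.01e13 Pa.
1.35e11 / 3.01e13 = 4.48e-3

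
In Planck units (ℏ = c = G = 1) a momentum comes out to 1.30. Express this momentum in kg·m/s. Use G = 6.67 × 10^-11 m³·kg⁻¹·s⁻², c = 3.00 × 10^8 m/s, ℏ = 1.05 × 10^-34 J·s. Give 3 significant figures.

One Planck momentum: p_P = √(ℏc³/G) = 6.52 kg·m/s.
1.30 × 6.52 kg·m/s = 8.48 kg·m/s

8.48 kg·m/s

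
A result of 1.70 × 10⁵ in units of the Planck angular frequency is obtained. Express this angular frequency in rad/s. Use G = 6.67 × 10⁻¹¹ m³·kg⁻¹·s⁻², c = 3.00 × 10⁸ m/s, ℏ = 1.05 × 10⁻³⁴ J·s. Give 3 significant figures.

One Planck angular frequency: ω_P = √(c⁵/(ℏG)) = 1.86 × 10⁴³ rad/s.
1.70 × 10⁵ × 1.86 × 10⁴³ rad/s = 3.17 × 10⁴⁸ rad/s

3.17 × 10⁴⁸ rad/s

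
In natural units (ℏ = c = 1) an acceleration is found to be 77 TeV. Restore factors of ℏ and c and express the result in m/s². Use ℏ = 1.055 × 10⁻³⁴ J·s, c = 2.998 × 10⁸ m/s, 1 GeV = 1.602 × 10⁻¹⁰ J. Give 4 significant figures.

Acceleration is [L]/[T]² = c·[E]/ℏ.
1 GeV → c/ℏ × (1 GeV in J) = 4.552 × 10³² m/s².
Convert the energy scale: 77 TeV = 7.70 × 10⁴ GeV.
Result: 7.70 × 10⁴ × 4.552 × 10³² = 3.505 × 10³⁷ m/s².

3.505 × 10³⁷ m/s²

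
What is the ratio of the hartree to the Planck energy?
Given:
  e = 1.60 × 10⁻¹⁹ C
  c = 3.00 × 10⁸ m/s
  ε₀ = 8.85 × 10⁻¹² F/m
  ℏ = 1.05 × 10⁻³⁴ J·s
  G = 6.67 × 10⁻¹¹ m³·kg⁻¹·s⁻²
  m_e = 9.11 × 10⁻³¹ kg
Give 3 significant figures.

2.24 × 10⁻²⁷

hartree: E_h = m_e e⁴/(4πε₀ℏ)² = 4.38 × 10⁻¹⁸ J
Planck energy: E_P = √(ℏc⁵/G) = 1.96 × 10⁹ J
ratio = 4.38 × 10⁻¹⁸ / 1.96 × 10⁹ = 2.24 × 10⁻²⁷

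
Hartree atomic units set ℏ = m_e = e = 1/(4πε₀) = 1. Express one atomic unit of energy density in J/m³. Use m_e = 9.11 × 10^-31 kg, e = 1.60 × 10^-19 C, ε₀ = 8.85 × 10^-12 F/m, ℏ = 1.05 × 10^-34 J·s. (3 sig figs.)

Dimensional analysis gives u_au = E_h/a₀³ = m_e⁴e¹⁰/((4πε₀)⁵ℏ⁸).
E_h = 4.38 × 10^-18 J
a₀ = 5.26 × 10^-11 m
E_h/a₀³ = 3.01 × 10^13 J/m³

3.01 × 10^13 J/m³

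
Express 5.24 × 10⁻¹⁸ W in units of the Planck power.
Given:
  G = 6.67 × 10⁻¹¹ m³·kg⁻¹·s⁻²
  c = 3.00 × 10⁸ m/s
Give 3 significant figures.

1.44 × 10⁻⁷⁰

Planck power: P_P = c⁵/G = 3.64 × 10⁵² W.
5.24 × 10⁻¹⁸ / 3.64 × 10⁵² = 1.44 × 10⁻⁷⁰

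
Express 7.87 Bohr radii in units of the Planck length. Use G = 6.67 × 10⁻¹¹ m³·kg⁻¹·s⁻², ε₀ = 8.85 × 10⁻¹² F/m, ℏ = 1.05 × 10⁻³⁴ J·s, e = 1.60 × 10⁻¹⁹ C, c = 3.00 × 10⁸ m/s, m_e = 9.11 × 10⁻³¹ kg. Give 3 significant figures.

2.57 × 10²⁵

Bohr radius: a₀ = 4πε₀ℏ²/(m_e e²) = 5.26 × 10⁻¹¹ m
Planck length: ℓ_P = √(ℏG/c³) = 1.61 × 10⁻³⁵ m
7.87 × 5.26 × 10⁻¹¹ / 1.61 × 10⁻³⁵ = 2.57 × 10²⁵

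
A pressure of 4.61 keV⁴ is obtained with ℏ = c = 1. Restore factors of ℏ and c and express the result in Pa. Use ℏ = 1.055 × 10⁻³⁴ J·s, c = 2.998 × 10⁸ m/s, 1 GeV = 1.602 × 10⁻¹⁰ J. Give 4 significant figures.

9.596 × 10¹³ Pa

Pressure is [E]/[L]³ = [E]⁴/(ℏc)³.
1 GeV⁴ → 1/(ℏc)³ × (1 GeV in J)⁴ = 2.082 × 10³⁷ Pa.
Convert the energy scale: 4.61 keV⁴ = 4.61 × 10⁻²⁴ GeV⁴.
Result: 4.61 × 10⁻²⁴ × 2.082 × 10³⁷ = 9.596 × 10¹³ Pa.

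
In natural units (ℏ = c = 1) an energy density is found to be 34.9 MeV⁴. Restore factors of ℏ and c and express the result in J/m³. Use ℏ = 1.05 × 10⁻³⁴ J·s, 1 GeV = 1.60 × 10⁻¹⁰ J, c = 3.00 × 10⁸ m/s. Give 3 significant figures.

[E]/[L]³ = [E]⁴/(ℏc)³; restore (ℏc)⁻³.
1 GeV⁴ → 1/(ℏc)³ × (1 GeV in J)⁴ = 2.10 × 10³⁷ J/m³.
Convert the energy scale: 34.9 MeV⁴ = 3.49 × 10⁻¹¹ GeV⁴.
Result: 3.49 × 10⁻¹¹ × 2.10 × 10³⁷ = 7.32 × 10²⁶ J/m³.

7.32 × 10²⁶ J/m³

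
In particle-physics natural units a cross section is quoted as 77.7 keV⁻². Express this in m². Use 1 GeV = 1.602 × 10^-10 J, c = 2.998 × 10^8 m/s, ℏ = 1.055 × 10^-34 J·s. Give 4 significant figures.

3.029 × 10^-18 m²

Area is [L]² = [E]⁻²·(ℏc)²; restore (ℏc)².
1 GeV⁻² → (ℏc)² × (1 GeV in J)⁻² = 3.898 × 10^-32 m².
Convert the energy scale: 77.7 keV⁻² = 7.77 × 10^13 GeV⁻².
Result: 7.77 × 10^13 × 3.898 × 10^-32 = 3.029 × 10^-18 m².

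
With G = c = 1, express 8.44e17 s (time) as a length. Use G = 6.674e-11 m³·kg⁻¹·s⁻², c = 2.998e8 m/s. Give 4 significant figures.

Time → length via c.
8.44e17 s × (c) = 2.530e26 m

2.530e26 m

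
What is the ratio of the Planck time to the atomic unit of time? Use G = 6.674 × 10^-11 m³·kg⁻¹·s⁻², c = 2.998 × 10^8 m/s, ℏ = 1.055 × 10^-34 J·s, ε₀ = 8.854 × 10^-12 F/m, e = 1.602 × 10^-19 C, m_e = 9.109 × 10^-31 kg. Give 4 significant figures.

2.225 × 10^-27

Planck time: t_P = √(ℏG/c⁵) = 5.392 × 10^-44 s
atomic unit of time: τ_au = (4πε₀)²ℏ³/(m_e e⁴) = 2.423 × 10^-17 s
ratio = 5.392 × 10^-44 / 2.423 × 10^-17 = 2.225 × 10^-27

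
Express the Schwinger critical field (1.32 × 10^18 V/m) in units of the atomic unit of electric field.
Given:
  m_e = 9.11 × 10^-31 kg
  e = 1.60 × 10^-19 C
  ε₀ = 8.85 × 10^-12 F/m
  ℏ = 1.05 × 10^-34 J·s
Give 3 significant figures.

2.54 × 10^6

atomic unit of electric field: E_au = E_h/(e a₀) = m_e²e⁵/((4πε₀)³ℏ⁴) = 5.20 × 10^11 V/m.
1.32 × 10^18 / 5.20 × 10^11 = 2.54 × 10^6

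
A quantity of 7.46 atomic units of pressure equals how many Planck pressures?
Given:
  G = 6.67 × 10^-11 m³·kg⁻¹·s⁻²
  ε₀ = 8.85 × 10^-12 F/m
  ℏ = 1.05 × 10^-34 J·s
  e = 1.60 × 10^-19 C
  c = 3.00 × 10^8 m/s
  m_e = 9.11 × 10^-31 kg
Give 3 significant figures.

atomic unit of pressure: P_au = E_h/a₀³ = m_e⁴e¹⁰/((4πε₀)⁵ℏ⁸) = 3.01 × 10^13 Pa
Planck pressure: p_P = c⁷/(ℏG²) = 4.68 × 10^113 Pa
7.46 × 3.01 × 10^13 / 4.68 × 10^113 = 4.80 × 10^-100

4.80 × 10^-100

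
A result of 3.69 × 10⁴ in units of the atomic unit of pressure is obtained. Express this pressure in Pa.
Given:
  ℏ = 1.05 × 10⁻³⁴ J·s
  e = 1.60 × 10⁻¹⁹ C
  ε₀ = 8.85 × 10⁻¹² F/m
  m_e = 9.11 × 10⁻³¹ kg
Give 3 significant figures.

One atomic unit of pressure: P_au = E_h/a₀³ = m_e⁴e¹⁰/((4πε₀)⁵ℏ⁸) = 3.01 × 10¹³ Pa.
3.69 × 10⁴ × 3.01 × 10¹³ Pa = 1.11 × 10¹⁸ Pa

1.11 × 10¹⁸ Pa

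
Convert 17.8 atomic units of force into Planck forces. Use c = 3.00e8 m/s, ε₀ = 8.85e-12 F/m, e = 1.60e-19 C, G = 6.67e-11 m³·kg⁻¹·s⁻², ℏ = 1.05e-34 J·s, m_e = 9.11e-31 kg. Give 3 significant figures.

1.22e-50

atomic unit of force: F_au = E_h/a₀ = m_e²e⁶/((4πε₀)³ℏ⁴) = 8.33e-8 N
Planck force: F_P = c⁴/G = 1.21e44 N
17.8 × 8.33e-8 / 1.21e44 = 1.22e-50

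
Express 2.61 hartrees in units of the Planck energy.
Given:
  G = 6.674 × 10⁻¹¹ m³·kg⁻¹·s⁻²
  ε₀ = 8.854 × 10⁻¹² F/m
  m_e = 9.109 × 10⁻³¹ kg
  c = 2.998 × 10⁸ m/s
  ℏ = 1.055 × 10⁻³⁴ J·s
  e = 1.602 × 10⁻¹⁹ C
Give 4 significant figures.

5.808 × 10⁻²⁷

hartree: E_h = m_e e⁴/(4πε₀ℏ)² = 4.354 × 10⁻¹⁸ J
Planck energy: E_P = √(ℏc⁵/G) = 1.957 × 10⁹ J
2.61 × 4.354 × 10⁻¹⁸ / 1.957 × 10⁹ = 5.808 × 10⁻²⁷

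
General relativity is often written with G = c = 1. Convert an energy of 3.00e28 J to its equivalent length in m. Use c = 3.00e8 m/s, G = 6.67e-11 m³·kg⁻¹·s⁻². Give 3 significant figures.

Energy → length via G/c⁴.
3.00e28 J × (G/c⁴) = 2.47e-16 m

2.47e-16 m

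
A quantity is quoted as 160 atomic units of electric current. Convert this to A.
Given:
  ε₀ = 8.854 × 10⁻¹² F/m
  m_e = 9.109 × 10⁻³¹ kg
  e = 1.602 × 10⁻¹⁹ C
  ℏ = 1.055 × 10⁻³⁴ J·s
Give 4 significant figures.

One atomic unit of electric current: I_au = e E_h/ℏ = m_e e⁵/((4πε₀)²ℏ³) = 6.612 × 10⁻³ A.
160 × 6.612 × 10⁻³ A = 1.058 A

1.058 A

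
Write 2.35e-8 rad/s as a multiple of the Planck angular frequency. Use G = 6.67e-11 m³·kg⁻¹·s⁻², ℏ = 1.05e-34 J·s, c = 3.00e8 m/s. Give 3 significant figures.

1.26e-51

Planck angular frequency: ω_P = √(c⁵/(ℏG)) = 1.86e43 rad/s.
2.35e-8 / 1.86e43 = 1.26e-51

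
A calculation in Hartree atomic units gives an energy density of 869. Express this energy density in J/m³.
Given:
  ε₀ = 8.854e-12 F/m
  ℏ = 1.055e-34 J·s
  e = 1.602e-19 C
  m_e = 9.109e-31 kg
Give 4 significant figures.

2.545e16 J/m³

One atomic unit of energy density: u_au = E_h/a₀³ = m_e⁴e¹⁰/((4πε₀)⁵ℏ⁸) = 2.929e13 J/m³.
869 × 2.929e13 J/m³ = 2.545e16 J/m³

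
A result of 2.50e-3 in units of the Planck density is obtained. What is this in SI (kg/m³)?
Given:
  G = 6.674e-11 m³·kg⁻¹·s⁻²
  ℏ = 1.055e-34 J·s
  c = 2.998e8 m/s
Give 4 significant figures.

One Planck density: ρ_P = c⁵/(ℏG²) = 5.154e96 kg/m³.
2.50e-3 × 5.154e96 kg/m³ = 1.288e94 kg/m³

1.288e94 kg/m³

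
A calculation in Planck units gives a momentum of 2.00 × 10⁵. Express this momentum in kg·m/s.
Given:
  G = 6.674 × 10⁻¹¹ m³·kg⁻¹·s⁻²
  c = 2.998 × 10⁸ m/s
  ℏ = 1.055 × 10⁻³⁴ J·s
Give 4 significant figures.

One Planck momentum: p_P = √(ℏc³/G) = 6.527 kg·m/s.
2.00 × 10⁵ × 6.527 kg·m/s = 1.305 × 10⁶ kg·m/s

1.305 × 10⁶ kg·m/s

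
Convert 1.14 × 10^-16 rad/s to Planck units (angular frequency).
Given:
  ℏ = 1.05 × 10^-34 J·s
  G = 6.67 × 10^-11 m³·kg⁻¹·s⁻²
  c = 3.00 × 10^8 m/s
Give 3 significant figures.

6.12 × 10^-60

Planck angular frequency: ω_P = √(c⁵/(ℏG)) = 1.86 × 10^43 rad/s.
1.14 × 10^-16 / 1.86 × 10^43 = 6.12 × 10^-60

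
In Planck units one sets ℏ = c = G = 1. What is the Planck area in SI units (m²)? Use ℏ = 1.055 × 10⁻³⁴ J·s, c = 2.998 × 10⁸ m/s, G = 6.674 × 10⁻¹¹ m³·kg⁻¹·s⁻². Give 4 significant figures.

2.613 × 10⁻⁷⁰ m²

A_P = ℏG/c³
  = 7.041 × 10⁻⁴⁵ / 2.695 × 10²⁵
  = 2.613 × 10⁻⁷⁰ m²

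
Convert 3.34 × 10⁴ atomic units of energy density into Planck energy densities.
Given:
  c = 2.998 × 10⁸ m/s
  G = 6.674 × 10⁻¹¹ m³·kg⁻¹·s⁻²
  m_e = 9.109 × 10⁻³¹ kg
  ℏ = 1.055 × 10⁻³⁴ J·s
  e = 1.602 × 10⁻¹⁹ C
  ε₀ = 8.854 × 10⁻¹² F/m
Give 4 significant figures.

2.112 × 10⁻⁹⁶

atomic unit of energy density: u_au = E_h/a₀³ = m_e⁴e¹⁰/((4πε₀)⁵ℏ⁸) = 2.929 × 10¹³ J/m³
Planck energy density: u_P = c⁷/(ℏG²) = 4.632 × 10¹¹³ J/m³
3.34 × 10⁴ × 2.929 × 10¹³ / 4.632 × 10¹¹³ = 2.112 × 10⁻⁹⁶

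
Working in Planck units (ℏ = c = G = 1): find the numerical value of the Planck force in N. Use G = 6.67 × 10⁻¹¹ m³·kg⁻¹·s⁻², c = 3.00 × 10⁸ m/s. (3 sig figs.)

1.21 × 10⁴⁴ N

The unique combination of the constants set to 1 with dimensions of force is F_P = c⁴/G.
  = 8.10 × 10³³ / 6.67 × 10⁻¹¹
  = 1.21 × 10⁴⁴ N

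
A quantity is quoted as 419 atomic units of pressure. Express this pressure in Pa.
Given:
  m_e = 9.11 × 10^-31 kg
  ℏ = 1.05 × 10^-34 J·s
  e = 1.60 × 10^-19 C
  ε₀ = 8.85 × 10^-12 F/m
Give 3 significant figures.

One atomic unit of pressure: P_au = E_h/a₀³ = m_e⁴e¹⁰/((4πε₀)⁵ℏ⁸) = 3.01 × 10^13 Pa.
419 × 3.01 × 10^13 Pa = 1.26 × 10^16 Pa

1.26 × 10^16 Pa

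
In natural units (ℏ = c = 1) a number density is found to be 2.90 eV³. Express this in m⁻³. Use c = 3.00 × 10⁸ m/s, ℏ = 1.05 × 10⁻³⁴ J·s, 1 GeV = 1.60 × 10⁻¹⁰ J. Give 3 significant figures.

3.80 × 10²⁰ m⁻³

Number density is [L]⁻³ = [E]³/(ℏc)³.
1 GeV³ → 1/(ℏc)³ × (1 GeV in J)³ = 1.31 × 10⁴⁷ m⁻³.
Convert the energy scale: 2.90 eV³ = 2.90 × 10⁻²⁷ GeV³.
Result: 2.90 × 10⁻²⁷ × 1.31 × 10⁴⁷ = 3.80 × 10²⁰ m⁻³.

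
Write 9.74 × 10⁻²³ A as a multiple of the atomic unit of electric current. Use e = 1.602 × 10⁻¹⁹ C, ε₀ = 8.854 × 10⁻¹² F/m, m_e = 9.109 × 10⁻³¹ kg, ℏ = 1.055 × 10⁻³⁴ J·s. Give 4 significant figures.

atomic unit of electric current: I_au = e E_h/ℏ = m_e e⁵/((4πε₀)²ℏ³) = 6.612 × 10⁻³ A.
9.74 × 10⁻²³ / 6.612 × 10⁻³ = 1.473 × 10⁻²⁰

1.473 × 10⁻²⁰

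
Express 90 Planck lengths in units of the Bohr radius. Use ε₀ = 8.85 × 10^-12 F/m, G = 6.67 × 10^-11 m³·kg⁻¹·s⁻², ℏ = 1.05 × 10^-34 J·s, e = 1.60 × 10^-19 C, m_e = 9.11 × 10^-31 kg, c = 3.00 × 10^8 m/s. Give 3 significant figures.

Planck length: ℓ_P = √(ℏG/c³) = 1.61 × 10^-35 m
Bohr radius: a₀ = 4πε₀ℏ²/(m_e e²) = 5.26 × 10^-11 m
90 × 1.61 × 10^-35 / 5.26 × 10^-11 = 2.76 × 10^-23

2.76 × 10^-23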